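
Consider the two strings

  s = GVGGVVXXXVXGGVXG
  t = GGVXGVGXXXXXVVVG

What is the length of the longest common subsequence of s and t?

10

Match G (s #1, t #2) → V (s #2, t #3) → G (s #3, t #5) → G (s #4, t #7) → X (s #7, t #10) → X (s #8, t #11) → X (s #9, t #12) → V (s #10, t #14) → V (s #14, t #15) → G (s #16, t #16) — 10 characters in the same relative order in both. Since dp[16][16] = 10, nothing longer is possible.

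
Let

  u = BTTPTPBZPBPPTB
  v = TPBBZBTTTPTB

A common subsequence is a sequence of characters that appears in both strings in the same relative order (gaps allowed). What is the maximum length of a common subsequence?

8

Pick T [3,1], then P [4,2], then B [7,4], then Z [8,5], then B [10,6], then P [12,10], then T [13,11], then B [14,12]; all 8 characters appear in both, in order. Since dp[14][12] = 8, nothing longer is possible.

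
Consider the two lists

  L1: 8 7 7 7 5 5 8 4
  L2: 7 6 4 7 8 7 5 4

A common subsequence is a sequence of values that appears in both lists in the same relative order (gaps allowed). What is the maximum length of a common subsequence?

5

Let dp[i][j] be the LCS length of the first i values of L1 and the first j values of L2. dp[i][j] = dp[i-1][j-1]+1 when the i-th and j-th values match, else max(dp[i-1][j], dp[i][j-1]).
    ·  7  6  4  7  8  7  5  4
 ·  0  0  0  0  0  0  0  0  0
 8  0  0  0  0  0  1  1  1  1
 7  0  1  1  1  1  1  2  2  2
 7  0  1  1  1  2  2  2  2  2
 7  0  1  1  1  2  2  3  3  3
 5  0  1  1  1  2  2  3  4  4
 5  0  1  1  1  2  2  3  4  4
 8  0  1  1  1  2  3  3  4  4
 4  0  1  1  2  2  3  3  4  5
dp[8][8] = 5. One LCS (by backtracking along matches): 7, 7, 7, 5, 4.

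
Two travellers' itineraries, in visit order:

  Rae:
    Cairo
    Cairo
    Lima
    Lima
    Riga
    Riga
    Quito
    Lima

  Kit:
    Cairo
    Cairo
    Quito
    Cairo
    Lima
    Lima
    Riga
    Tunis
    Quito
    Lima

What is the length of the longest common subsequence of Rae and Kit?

One common subsequence of length 7: Cairo at Rae[1]=Kit[2], then Cairo at Rae[2]=Kit[4], then Lima at Rae[3]=Kit[5], then Lima at Rae[4]=Kit[6], then Riga at Rae[5]=Kit[7], then Quito at Rae[7]=Kit[9], then Lima at Rae[8]=Kit[10]. Since dp[8][10] = 7, nothing longer is possible.

7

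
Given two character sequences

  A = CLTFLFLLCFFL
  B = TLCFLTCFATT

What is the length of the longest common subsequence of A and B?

Let dp[i][j] be the LCS length of the first i characters of A and the first j characters of B. dp[i][j] = dp[i-1][j-1]+1 when the i-th and j-th characters match, else max(dp[i-1][j], dp[i][j-1]).
    ·  T  L  C  F  L  T  C  F  A  T  T
 ·  0  0  0  0  0  0  0  0  0  0  0  0
 C  0  0  0  1  1  1  1  1  1  1  1  1
 L  0  0  1  1  1  2  2  2  2  2  2  2
 T  0  1  1  1  1  2  3  3  3  3  3  3
 F  0  1  1  1  2  2  3  3  4  4  4  4
 L  0  1  2  2  2  3  3  3  4  4  4  4
 F  0  1  2  2  3  3  3  3  4  4  4  4
 L  0  1  2  2  3  4  4  4  4  4  4  4
 L  0  1  2  2  3  4  4  4  4  4  4  4
 C  0  1  2  3  3  4  4  5  5  5  5  5
 F  0  1  2  3  4  4  4  5  6  6  6  6
 F  0  1  2  3  4  4  4  5  6  6  6  6
 L  0  1  2  3  4  5  5  5  6  6  6  6
dp[12][11] = 6. One LCS (by backtracking along matches): TLFLCF.

6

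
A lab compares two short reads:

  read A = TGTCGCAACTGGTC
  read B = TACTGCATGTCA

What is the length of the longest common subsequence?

Taking T at read A[1]=read B[1] → T at read A[3]=read B[4] → G at read A[5]=read B[5] → C at read A[6]=read B[6] → A at read A[8]=read B[7] → T at read A[10]=read B[8] → G at read A[12]=read B[9] → T at read A[13]=read B[10] → C at read A[14]=read B[11] gives a common subsequence of length 9. Since dp[14][12] = 9, nothing longer is possible.

9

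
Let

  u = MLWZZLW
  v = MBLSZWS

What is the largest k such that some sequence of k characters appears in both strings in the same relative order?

Let dp[i][j] be the LCS length of the first i characters of u and the first j characters of v. dp[i][j] = dp[i-1][j-1]+1 when the i-th and j-th characters match, else max(dp[i-1][j], dp[i][j-1]).
    ·  M  B  L  S  Z  W  S
 ·  0  0  0  0  0  0  0  0
 M  0  1  1  1  1  1  1  1
 L  0  1  1  2  2  2  2  2
 W  0  1  1  2  2  2  3  3
 Z  0  1  1  2  2  3  3  3
 Z  0  1  1  2  2  3  3  3
 L  0  1  1  2  2  3  3  3
 W  0  1  1  2  2  3  4  4
dp[7][7] = 4. One LCS (by backtracking along matches): MLZW.

4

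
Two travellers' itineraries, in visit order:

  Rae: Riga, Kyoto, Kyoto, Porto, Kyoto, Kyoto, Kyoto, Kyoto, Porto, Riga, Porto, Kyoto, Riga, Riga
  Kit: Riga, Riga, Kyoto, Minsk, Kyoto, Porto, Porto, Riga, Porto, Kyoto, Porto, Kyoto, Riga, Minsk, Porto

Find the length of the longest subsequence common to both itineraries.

9

Taking Riga at Rae[1]=Kit[2] → Kyoto at Rae[2]=Kit[3] → Kyoto at Rae[3]=Kit[5] → Porto at Rae[4]=Kit[6] → Porto at Rae[9]=Kit[7] → Riga at Rae[10]=Kit[8] → Porto at Rae[11]=Kit[11] → Kyoto at Rae[12]=Kit[12] → Riga at Rae[13]=Kit[13] gives a common subsequence of length 9. The LCS DP gives dp[14][15] = 9, so this is optimal.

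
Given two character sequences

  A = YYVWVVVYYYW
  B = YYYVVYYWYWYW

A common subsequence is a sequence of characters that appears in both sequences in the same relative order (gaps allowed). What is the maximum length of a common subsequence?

8

Pick Y at A[1]=B[2], Y at A[2]=B[3], V at A[3]=B[4], V at A[5]=B[5], Y at A[8]=B[7], Y at A[9]=B[9], Y at A[10]=B[11], W at A[11]=B[12]; all 8 characters appear in both, in order. Since dp[11][12] = 8, nothing longer is possible.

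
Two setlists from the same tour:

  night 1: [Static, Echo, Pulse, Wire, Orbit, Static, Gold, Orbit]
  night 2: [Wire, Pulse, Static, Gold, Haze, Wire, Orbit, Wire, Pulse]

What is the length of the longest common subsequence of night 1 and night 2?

4

Pick Pulse at night 1[3]=night 2[2], then Static at night 1[6]=night 2[3], then Gold at night 1[7]=night 2[4], then Orbit at night 1[8]=night 2[7]; all 4 songs appear in both, in order, and the DP table's final entry dp[8][9] is also 4, so no common subsequence is longer.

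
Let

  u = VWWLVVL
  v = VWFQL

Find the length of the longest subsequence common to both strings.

Let dp[i][j] be the LCS length of the first i characters of u and the first j characters of v. dp[i][j] = dp[i-1][j-1]+1 when the i-th and j-th characters match, else max(dp[i-1][j], dp[i][j-1]).
    ·  V  W  F  Q  L
 ·  0  0  0  0  0  0
 V  0  1  1  1  1  1
 W  0  1  2  2  2  2
 W  0  1  2  2  2  2
 L  0  1  2  2  2  3
 V  0  1  2  2  2  3
 V  0  1  2  2  2  3
 L  0  1  2  2  2  3
dp[7][5] = 3. One LCS (by backtracking along matches): VWL.

3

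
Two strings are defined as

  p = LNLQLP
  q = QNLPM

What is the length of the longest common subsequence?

Let dp[i][j] be the LCS length of the first i characters of p and the first j characters of q. dp[i][j] = dp[i-1][j-1]+1 when the i-th and j-th characters match, else max(dp[i-1][j], dp[i][j-1]).
    ·  Q  N  L  P  M
 ·  0  0  0  0  0  0
 L  0  0  0  1  1  1
 N  0  0  1  1  1  1
 L  0  0  1  2  2  2
 Q  0  1  1  2  2  2
 L  0  1  1  2  2  2
 P  0  1  1  2  3  3
dp[6][5] = 3. One LCS (by backtracking along matches): NLP.

3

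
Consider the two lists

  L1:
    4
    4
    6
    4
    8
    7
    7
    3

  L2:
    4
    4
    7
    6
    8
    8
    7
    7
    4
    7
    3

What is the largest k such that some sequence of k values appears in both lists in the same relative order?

Let dp[i][j] be the LCS length of the first i values of L1 and the first j values of L2. dp[i][j] = dp[i-1][j-1]+1 when the i-th and j-th values match, else max(dp[i-1][j], dp[i][j-1]).
    ·  4  4  7  6  8  8  7  7  4  7  3
 ·  0  0  0  0  0  0  0  0  0  0  0  0
 4  0  1  1  1  1  1  1  1  1  1  1  1
 4  0  1  2  2  2  2  2  2  2  2  2  2
 6  0  1  2  2  3  3  3  3  3  3  3  3
 4  0  1  2  2  3  3  3  3  3  4  4  4
 8  0  1  2  2  3  4  4  4  4  4  4  4
 7  0  1  2  3  3  4  4  5  5  5  5  5
 7  0  1  2  3  3  4  4  5  6  6  6  6
 3  0  1  2  3  3  4  4  5  6  6  6  7
dp[8][11] = 7. One LCS (by backtracking along matches): 4, 4, 6, 8, 7, 7, 3.

7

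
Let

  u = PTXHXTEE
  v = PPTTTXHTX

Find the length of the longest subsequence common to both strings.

Match P (u #1, v #2) → T (u #2, v #5) → X (u #3, v #6) → H (u #4, v #7) → X (u #5, v #9) — 5 characters in the same relative order in both. The LCS DP gives dp[8][9] = 5, so this is optimal.

5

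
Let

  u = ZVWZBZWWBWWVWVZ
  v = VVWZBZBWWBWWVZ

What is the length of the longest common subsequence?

12

One common subsequence of length 12: V (u #2, v #2), W (u #3, v #3), Z (u #4, v #4), B (u #5, v #5), Z (u #6, v #6), W (u #7, v #8), W (u #8, v #9), B (u #9, v #10), W (u #11, v #11), W (u #13, v #12), V (u #14, v #13), Z (u #15, v #14), and the DP table's final entry dp[15][14] is also 12, so no common subsequence is longer.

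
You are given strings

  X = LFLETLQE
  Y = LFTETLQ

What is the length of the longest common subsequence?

6

Pick L at X[1]=Y[1] → F at X[2]=Y[2] → E at X[4]=Y[4] → T at X[5]=Y[5] → L at X[6]=Y[6] → Q at X[7]=Y[7]; all 6 characters appear in both, in order. Since dp[8][7] = 6, nothing longer is possible.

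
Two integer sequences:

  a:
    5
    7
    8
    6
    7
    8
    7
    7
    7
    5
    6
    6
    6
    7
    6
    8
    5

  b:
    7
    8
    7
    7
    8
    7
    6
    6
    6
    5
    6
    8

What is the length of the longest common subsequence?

10

Match 7 [2,1] → 8 [3,2] → 7 [5,4] → 8 [6,5] → 7 [9,6] → 6 [11,7] → 6 [12,8] → 6 [13,9] → 6 [15,11] → 8 [16,12] — 10 values in the same relative order in both, and the DP table's final entry dp[17][12] is also 10, so no common subsequence is longer.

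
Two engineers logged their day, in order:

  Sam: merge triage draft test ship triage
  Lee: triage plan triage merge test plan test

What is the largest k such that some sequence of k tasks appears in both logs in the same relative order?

One common subsequence of length 2: merge at Sam[1]=Lee[4]; then test at Sam[4]=Lee[7]. Since dp[6][7] = 2, nothing longer is possible.

2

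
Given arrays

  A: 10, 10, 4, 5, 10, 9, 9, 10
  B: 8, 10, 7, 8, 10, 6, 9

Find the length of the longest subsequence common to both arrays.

3

Let dp[i][j] be the LCS length of the first i values of A and the first j values of B. dp[i][j] = dp[i-1][j-1]+1 when the i-th and j-th values match, else max(dp[i-1][j], dp[i][j-1]).
    ·  8 10  7  8 10  6  9
 ·  0  0  0  0  0  0  0  0
10  0  0  1  1  1  1  1  1
10  0  0  1  1  1  2  2  2
 4  0  0  1  1  1  2  2  2
 5  0  0  1  1  1  2  2  2
10  0  0  1  1  1  2  2  2
 9  0  0  1  1  1  2  2  3
 9  0  0  1  1  1  2  2  3
10  0  0  1  1  1  2  2  3
dp[8][7] = 3. One LCS (by backtracking along matches): 10, 10, 9.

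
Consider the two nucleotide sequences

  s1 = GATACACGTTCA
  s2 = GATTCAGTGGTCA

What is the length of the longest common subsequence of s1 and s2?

Taking G [1,1], A [2,2], T [3,4], C [5,5], A [6,6], G [8,7], T [9,8], T [10,11], C [11,12], A [12,13] gives a common subsequence of length 10. Since dp[12][13] = 10, nothing longer is possible.

10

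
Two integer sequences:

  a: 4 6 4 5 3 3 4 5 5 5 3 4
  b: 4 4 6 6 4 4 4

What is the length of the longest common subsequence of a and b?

Pick 4 [1,2], 6 [2,4], 4 [3,5], 4 [7,6], 4 [12,7]; all 5 values appear in both, in order. Since dp[12][7] = 5, nothing longer is possible.

5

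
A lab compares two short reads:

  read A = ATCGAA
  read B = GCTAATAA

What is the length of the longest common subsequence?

4

Match A [1,5] → T [2,6] → A [5,7] → A [6,8] — 4 bases in the same relative order in both. Since dp[6][8] = 4, nothing longer is possible.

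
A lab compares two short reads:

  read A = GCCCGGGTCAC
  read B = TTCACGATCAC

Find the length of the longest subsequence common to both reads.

7

Pick C [2,3]; then C [4,5]; then G [5,6]; then T [8,8]; then C [9,9]; then A [10,10]; then C [11,11]; all 7 bases appear in both, in order, and the DP table's final entry dp[11][11] is also 7, so no common subsequence is longer.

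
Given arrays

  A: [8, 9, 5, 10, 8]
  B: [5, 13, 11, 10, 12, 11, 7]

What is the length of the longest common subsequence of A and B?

Let dp[i][j] be the LCS length of the first i values of A and the first j values of B. dp[i][j] = dp[i-1][j-1]+1 when the i-th and j-th values match, else max(dp[i-1][j], dp[i][j-1]).
    ·  5 13 11 10 12 11  7
 ·  0  0  0  0  0  0  0  0
 8  0  0  0  0  0  0  0  0
 9  0  0  0  0  0  0  0  0
 5  0  1  1  1  1  1  1  1
10  0  1  1  1  2  2  2  2
 8  0  1  1  1  2  2  2  2
dp[5][7] = 2. One LCS (by backtracking along matches): 5, 10.

2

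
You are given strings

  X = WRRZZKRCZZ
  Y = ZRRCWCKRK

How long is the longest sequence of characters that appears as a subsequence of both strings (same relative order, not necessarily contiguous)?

4

Let dp[i][j] be the LCS length of the first i characters of X and the first j characters of Y. dp[i][j] = dp[i-1][j-1]+1 when the i-th and j-th characters match, else max(dp[i-1][j], dp[i][j-1]).
    ·  Z  R  R  C  W  C  K  R  K
 ·  0  0  0  0  0  0  0  0  0  0
 W  0  0  0  0  0  1  1  1  1  1
 R  0  0  1  1  1  1  1  1  2  2
 R  0  0  1  2  2  2  2  2  2  2
 Z  0  1  1  2  2  2  2  2  2  2
 Z  0  1  1  2  2  2  2  2  2  2
 K  0  1  1  2  2  2  2  3  3  3
 R  0  1  2  2  2  2  2  3  4  4
 C  0  1  2  2  3  3  3  3  4  4
 Z  0  1  2  2  3  3  3  3  4  4
 Z  0  1  2  2  3  3  3  3  4  4
dp[10][9] = 4. One LCS (by backtracking along matches): RRKR.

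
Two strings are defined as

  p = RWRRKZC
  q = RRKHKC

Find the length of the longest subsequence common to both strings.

Pick R at p[1]=q[1], R at p[3]=q[2], K at p[5]=q[5], C at p[7]=q[6]; all 4 characters appear in both, in order. dp[7][6] = 4 confirms this is the maximum.

4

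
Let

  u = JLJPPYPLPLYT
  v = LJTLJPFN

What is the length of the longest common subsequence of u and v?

Let dp[i][j] be the LCS length of the first i characters of u and the first j characters of v. dp[i][j] = dp[i-1][j-1]+1 when the i-th and j-th characters match, else max(dp[i-1][j], dp[i][j-1]).
    ·  L  J  T  L  J  P  F  N
 ·  0  0  0  0  0  0  0  0  0
 J  0  0  1  1  1  1  1  1  1
 L  0  1  1  1  2  2  2  2  2
 J  0  1  2  2  2  3  3  3  3
 P  0  1  2  2  2  3  4  4  4
 P  0  1  2  2  2  3  4  4  4
 Y  0  1  2  2  2  3  4  4  4
 P  0  1  2  2  2  3  4  4  4
 L  0  1  2  2  3  3  4  4  4
 P  0  1  2  2  3  3  4  4  4
 L  0  1  2  2  3  3  4  4  4
 Y  0  1  2  2  3  3  4  4  4
 T  0  1  2  3  3  3  4  4  4
dp[12][8] = 4. One LCS (by backtracking along matches): JLJP.

4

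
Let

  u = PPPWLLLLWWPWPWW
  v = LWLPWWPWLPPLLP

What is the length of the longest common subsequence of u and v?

One common subsequence of length 7: P at u[1]=v[4], P at u[3]=v[7], W at u[4]=v[8], L at u[5]=v[9], L at u[7]=v[12], L at u[8]=v[13], P at u[13]=v[14]. dp[15][14] = 7 confirms this is the maximum.

7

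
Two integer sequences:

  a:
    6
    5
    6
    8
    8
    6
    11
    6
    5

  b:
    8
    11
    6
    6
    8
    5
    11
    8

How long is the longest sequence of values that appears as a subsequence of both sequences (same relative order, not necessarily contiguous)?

4

Match 6 [1,3], then 6 [3,4], then 8 [4,5], then 8 [5,8] — 4 values in the same relative order in both. Since dp[9][8] = 4, nothing longer is possible.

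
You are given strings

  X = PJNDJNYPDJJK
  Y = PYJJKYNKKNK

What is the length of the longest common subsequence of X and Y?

Let dp[i][j] be the LCS length of the first i characters of X and the first j characters of Y. dp[i][j] = dp[i-1][j-1]+1 when the i-th and j-th characters match, else max(dp[i-1][j], dp[i][j-1]).
    ·  P  Y  J  J  K  Y  N  K  K  N  K
 ·  0  0  0  0  0  0  0  0  0  0  0  0
 P  0  1  1  1  1  1  1  1  1  1  1  1
 J  0  1  1  2  2  2  2  2  2  2  2  2
 N  0  1  1  2  2  2  2  3  3  3  3  3
 D  0  1  1  2  2  2  2  3  3  3  3  3
 J  0  1  1  2  3  3  3  3  3  3  3  3
 N  0  1  1  2  3  3  3  4  4  4  4  4
 Y  0  1  2  2  3  3  4  4  4  4  4  4
 P  0  1  2  2  3  3  4  4  4  4  4  4
 D  0  1  2  2  3  3  4  4  4  4  4  4
 J  0  1  2  3  3  3  4  4  4  4  4  4
 J  0  1  2  3  4  4  4  4  4  4  4  4
 K  0  1  2  3  4  5  5  5  5  5  5  5
dp[12][11] = 5. One LCS (by backtracking along matches): PJNNK.

5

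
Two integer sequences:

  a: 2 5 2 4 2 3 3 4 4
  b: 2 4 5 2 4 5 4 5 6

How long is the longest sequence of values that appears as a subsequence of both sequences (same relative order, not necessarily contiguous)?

5

Let dp[i][j] be the LCS length of the first i values of a and the first j values of b. dp[i][j] = dp[i-1][j-1]+1 when the i-th and j-th values match, else max(dp[i-1][j], dp[i][j-1]).
    ·  2  4  5  2  4  5  4  5  6
 ·  0  0  0  0  0  0  0  0  0  0
 2  0  1  1  1  1  1  1  1  1  1
 5  0  1  1  2  2  2  2  2  2  2
 2  0  1  1  2  3  3  3  3  3  3
 4  0  1  2  2  3  4  4  4  4  4
 2  0  1  2  2  3  4  4  4  4  4
 3  0  1  2  2  3  4  4  4  4  4
 3  0  1  2  2  3  4  4  4  4  4
 4  0  1  2  2  3  4  4  5  5  5
 4  0  1  2  2  3  4  4  5  5  5
dp[9][9] = 5. One LCS (by backtracking along matches): 2, 5, 2, 4, 4.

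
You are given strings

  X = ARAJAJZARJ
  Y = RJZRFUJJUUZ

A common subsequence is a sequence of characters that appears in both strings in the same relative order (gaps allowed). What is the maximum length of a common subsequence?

One common subsequence of length 5: R [2,1] → J [6,2] → Z [7,3] → R [9,4] → J [10,8], and the DP table's final entry dp[10][11] is also 5, so no common subsequence is longer.

5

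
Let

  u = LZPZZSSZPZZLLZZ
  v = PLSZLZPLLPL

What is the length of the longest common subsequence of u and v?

6

One common subsequence of length 6: L (u #1, v #2); then Z (u #2, v #4); then Z (u #8, v #6); then P (u #9, v #7); then L (u #12, v #9); then L (u #13, v #11), and the DP table's final entry dp[15][11] is also 6, so no common subsequence is longer.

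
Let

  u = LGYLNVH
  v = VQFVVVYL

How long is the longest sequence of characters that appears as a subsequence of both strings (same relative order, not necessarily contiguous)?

Let dp[i][j] be the LCS length of the first i characters of u and the first j characters of v. dp[i][j] = dp[i-1][j-1]+1 when the i-th and j-th characters match, else max(dp[i-1][j], dp[i][j-1]).
    ·  V  Q  F  V  V  V  Y  L
 ·  0  0  0  0  0  0  0  0  0
 L  0  0  0  0  0  0  0  0  1
 G  0  0  0  0  0  0  0  0  1
 Y  0  0  0  0  0  0  0  1  1
 L  0  0  0  0  0  0  0  1  2
 N  0  0  0  0  0  0  0  1  2
 V  0  1  1  1  1  1  1  1  2
 H  0  1  1  1  1  1  1  1  2
dp[7][8] = 2. One LCS (by backtracking along matches): YL.

2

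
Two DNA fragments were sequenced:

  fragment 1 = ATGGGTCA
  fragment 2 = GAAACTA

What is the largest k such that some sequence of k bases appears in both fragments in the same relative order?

One common subsequence of length 3: A at fragment 1[1]=fragment 2[4]; then T at fragment 1[6]=fragment 2[6]; then A at fragment 1[8]=fragment 2[7]. Since dp[8][7] = 3, nothing longer is possible.

3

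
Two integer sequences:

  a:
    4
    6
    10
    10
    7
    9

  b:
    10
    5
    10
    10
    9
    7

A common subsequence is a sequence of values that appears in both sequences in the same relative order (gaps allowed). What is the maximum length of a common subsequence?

Taking 10 at a[3]=b[3], then 10 at a[4]=b[4], then 7 at a[5]=b[6] gives a common subsequence of length 3. dp[6][6] = 3 confirms this is the maximum.

3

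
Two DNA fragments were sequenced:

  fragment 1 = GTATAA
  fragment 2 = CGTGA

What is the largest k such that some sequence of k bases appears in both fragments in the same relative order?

Let dp[i][j] be the LCS length of the first i bases of fragment 1 and the first j bases of fragment 2. dp[i][j] = dp[i-1][j-1]+1 when the i-th and j-th bases match, else max(dp[i-1][j], dp[i][j-1]).
    ·  C  G  T  G  A
 ·  0  0  0  0  0  0
 G  0  0  1  1  1  1
 T  0  0  1  2  2  2
 A  0  0  1  2  2  3
 T  0  0  1  2  2  3
 A  0  0  1  2  2  3
 A  0  0  1  2  2  3
dp[6][5] = 3. One LCS (by backtracking along matches): GTA.

3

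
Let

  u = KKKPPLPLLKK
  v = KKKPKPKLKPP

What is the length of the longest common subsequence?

Let dp[i][j] be the LCS length of the first i characters of u and the first j characters of v. dp[i][j] = dp[i-1][j-1]+1 when the i-th and j-th characters match, else max(dp[i-1][j], dp[i][j-1]).
    ·  K  K  K  P  K  P  K  L  K  P  P
 ·  0  0  0  0  0  0  0  0  0  0  0  0
 K  0  1  1  1  1  1  1  1  1  1  1  1
 K  0  1  2  2  2  2  2  2  2  2  2  2
 K  0  1  2  3  3  3  3  3  3  3  3  3
 P  0  1  2  3  4  4  4  4  4  4  4  4
 P  0  1  2  3  4  4  5  5  5  5  5  5
 L  0  1  2  3  4  4  5  5  6  6  6  6
 P  0  1  2  3  4  4  5  5  6  6  7  7
 L  0  1  2  3  4  4  5  5  6  6  7  7
 L  0  1  2  3  4  4  5  5  6  6  7  7
 K  0  1  2  3  4  5  5  6  6  7  7  7
 K  0  1  2  3  4  5  5  6  6  7  7  7
dp[11][11] = 7. One LCS (by backtracking along matches): KKKPPLP.

7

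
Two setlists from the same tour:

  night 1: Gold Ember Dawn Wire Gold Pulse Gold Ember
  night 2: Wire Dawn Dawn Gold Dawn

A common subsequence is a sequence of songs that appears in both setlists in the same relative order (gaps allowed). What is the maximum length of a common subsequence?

2

Pick Gold [1,4], Dawn [3,5]; all 2 songs appear in both, in order. The LCS DP gives dp[8][5] = 2, so this is optimal.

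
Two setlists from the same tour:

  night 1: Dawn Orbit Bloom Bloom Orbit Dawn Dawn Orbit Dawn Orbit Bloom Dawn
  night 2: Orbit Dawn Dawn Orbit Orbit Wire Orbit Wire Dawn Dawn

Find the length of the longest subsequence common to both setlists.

Match Dawn at night 1[1]=night 2[3], then Orbit at night 1[2]=night 2[4], then Orbit at night 1[5]=night 2[5], then Orbit at night 1[8]=night 2[7], then Dawn at night 1[9]=night 2[9], then Dawn at night 1[12]=night 2[10] — 6 songs in the same relative order in both. dp[12][10] = 6 confirms this is the maximum.

6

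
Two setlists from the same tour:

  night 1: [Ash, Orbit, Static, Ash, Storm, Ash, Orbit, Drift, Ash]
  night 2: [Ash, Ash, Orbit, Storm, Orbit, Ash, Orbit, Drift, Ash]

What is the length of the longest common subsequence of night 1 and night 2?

One common subsequence of length 7: Ash (night 1 #1, night 2 #2), Orbit (night 1 #2, night 2 #3), Storm (night 1 #5, night 2 #4), Ash (night 1 #6, night 2 #6), Orbit (night 1 #7, night 2 #7), Drift (night 1 #8, night 2 #8), Ash (night 1 #9, night 2 #9). Since dp[9][9] = 7, nothing longer is possible.

7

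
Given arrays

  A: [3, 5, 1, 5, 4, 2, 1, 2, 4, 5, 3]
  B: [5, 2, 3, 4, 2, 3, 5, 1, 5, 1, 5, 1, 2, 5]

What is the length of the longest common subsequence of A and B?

Taking 3 [1,6] → 5 [2,9] → 1 [3,10] → 5 [4,11] → 1 [7,12] → 2 [8,13] → 5 [10,14] gives a common subsequence of length 7. The LCS DP gives dp[11][14] = 7, so this is optimal.

7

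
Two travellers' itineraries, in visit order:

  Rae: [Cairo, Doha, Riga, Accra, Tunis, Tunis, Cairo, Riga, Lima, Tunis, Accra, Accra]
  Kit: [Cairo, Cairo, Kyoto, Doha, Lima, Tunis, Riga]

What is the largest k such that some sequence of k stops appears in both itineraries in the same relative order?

4

Pick Cairo (Rae #1, Kit #2), then Doha (Rae #2, Kit #4), then Tunis (Rae #6, Kit #6), then Riga (Rae #8, Kit #7); all 4 stops appear in both, in order. The LCS DP gives dp[12][7] = 4, so this is optimal.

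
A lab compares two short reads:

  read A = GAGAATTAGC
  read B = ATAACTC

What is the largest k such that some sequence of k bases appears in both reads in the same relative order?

5

Match A at read A[2]=read B[1]; then A at read A[4]=read B[3]; then A at read A[5]=read B[4]; then T at read A[7]=read B[6]; then C at read A[10]=read B[7] — 5 bases in the same relative order in both, and the DP table's final entry dp[10][7] is also 5, so no common subsequence is longer.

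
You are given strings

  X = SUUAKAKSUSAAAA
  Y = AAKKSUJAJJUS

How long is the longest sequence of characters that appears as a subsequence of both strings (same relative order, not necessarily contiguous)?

One common subsequence of length 6: A at X[4]=Y[2]; then K at X[5]=Y[3]; then K at X[7]=Y[4]; then S at X[8]=Y[5]; then U at X[9]=Y[11]; then S at X[10]=Y[12]. dp[14][12] = 6 confirms this is the maximum.

6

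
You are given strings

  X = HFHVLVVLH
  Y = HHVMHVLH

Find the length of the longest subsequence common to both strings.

Let dp[i][j] be the LCS length of the first i characters of X and the first j characters of Y. dp[i][j] = dp[i-1][j-1]+1 when the i-th and j-th characters match, else max(dp[i-1][j], dp[i][j-1]).
    ·  H  H  V  M  H  V  L  H
 ·  0  0  0  0  0  0  0  0  0
 H  0  1  1  1  1  1  1  1  1
 F  0  1  1  1  1  1  1  1  1
 H  0  1  2  2  2  2  2  2  2
 V  0  1  2  3  3  3  3  3  3
 L  0  1  2  3  3  3  3  4  4
 V  0  1  2  3  3  3  4  4  4
 V  0  1  2  3  3  3  4  4  4
 L  0  1  2  3  3  3  4  5  5
 H  0  1  2  3  3  4  4  5  6
dp[9][8] = 6. One LCS (by backtracking along matches): HHVVLH.

6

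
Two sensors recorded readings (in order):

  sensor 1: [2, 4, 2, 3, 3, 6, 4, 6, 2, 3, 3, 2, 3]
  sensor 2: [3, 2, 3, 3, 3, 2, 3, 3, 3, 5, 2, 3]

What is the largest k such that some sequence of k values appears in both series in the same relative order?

8

Taking 2 at sensor 1[1]=sensor 2[2], then 3 at sensor 1[4]=sensor 2[4], then 3 at sensor 1[5]=sensor 2[5], then 2 at sensor 1[9]=sensor 2[6], then 3 at sensor 1[10]=sensor 2[8], then 3 at sensor 1[11]=sensor 2[9], then 2 at sensor 1[12]=sensor 2[11], then 3 at sensor 1[13]=sensor 2[12] gives a common subsequence of length 8. Since dp[13][12] = 8, nothing longer is possible.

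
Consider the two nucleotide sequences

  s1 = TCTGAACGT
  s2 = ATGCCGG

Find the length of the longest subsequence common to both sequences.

Pick T at s1[1]=s2[2] → C at s1[2]=s2[5] → G at s1[4]=s2[6] → G at s1[8]=s2[7]; all 4 bases appear in both, in order. Since dp[9][7] = 4, nothing longer is possible.

4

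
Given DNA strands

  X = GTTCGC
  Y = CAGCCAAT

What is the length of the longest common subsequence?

Let dp[i][j] be the LCS length of the first i bases of X and the first j bases of Y. dp[i][j] = dp[i-1][j-1]+1 when the i-th and j-th bases match, else max(dp[i-1][j], dp[i][j-1]).
    ·  C  A  G  C  C  A  A  T
 ·  0  0  0  0  0  0  0  0  0
 G  0  0  0  1  1  1  1  1  1
 T  0  0  0  1  1  1  1  1  2
 T  0  0  0  1  1  1  1  1  2
 C  0  1  1  1  2  2  2  2  2
 G  0  1  1  2  2  2  2  2  2
 C  0  1  1  2  3  3  3  3  3
dp[6][8] = 3. One LCS (by backtracking along matches): GCC.

3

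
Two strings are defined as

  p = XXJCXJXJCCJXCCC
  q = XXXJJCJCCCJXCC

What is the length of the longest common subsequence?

Pick X [1,2]; then X [2,3]; then J [3,5]; then C [4,6]; then J [6,7]; then C [9,9]; then C [10,10]; then J [11,11]; then X [12,12]; then C [14,13]; then C [15,14]; all 11 characters appear in both, in order. Since dp[15][14] = 11, nothing longer is possible.

11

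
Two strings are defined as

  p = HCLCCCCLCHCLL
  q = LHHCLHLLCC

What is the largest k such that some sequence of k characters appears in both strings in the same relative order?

Pick H at p[1]=q[3], then C at p[2]=q[4], then L at p[3]=q[7], then L at p[8]=q[8], then C at p[9]=q[9], then C at p[11]=q[10]; all 6 characters appear in both, in order. Since dp[13][10] = 6, nothing longer is possible.

6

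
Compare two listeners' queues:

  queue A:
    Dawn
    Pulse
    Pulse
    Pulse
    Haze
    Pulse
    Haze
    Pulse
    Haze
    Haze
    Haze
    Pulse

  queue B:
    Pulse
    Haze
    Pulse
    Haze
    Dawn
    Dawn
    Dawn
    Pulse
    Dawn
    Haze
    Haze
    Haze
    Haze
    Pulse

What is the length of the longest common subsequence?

One common subsequence of length 9: Pulse at queue A[2]=queue B[1] → Pulse at queue A[4]=queue B[3] → Haze at queue A[5]=queue B[4] → Pulse at queue A[6]=queue B[8] → Haze at queue A[7]=queue B[10] → Haze at queue A[9]=queue B[11] → Haze at queue A[10]=queue B[12] → Haze at queue A[11]=queue B[13] → Pulse at queue A[12]=queue B[14]. The LCS DP gives dp[12][14] = 9, so this is optimal.

9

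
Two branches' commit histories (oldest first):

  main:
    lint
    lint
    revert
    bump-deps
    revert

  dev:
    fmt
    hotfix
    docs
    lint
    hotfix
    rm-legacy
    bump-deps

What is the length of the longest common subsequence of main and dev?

Taking lint [1,4]; then bump-deps [4,7] gives a common subsequence of length 2, and the DP table's final entry dp[5][7] is also 2, so no common subsequence is longer.

2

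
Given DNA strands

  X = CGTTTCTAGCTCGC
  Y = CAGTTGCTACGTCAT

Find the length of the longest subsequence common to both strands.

One common subsequence of length 10: C [1,1], G [2,3], T [3,4], T [4,5], C [6,7], T [7,8], A [8,9], G [9,11], C [10,13], T [11,15]. Since dp[14][15] = 10, nothing longer is possible.

10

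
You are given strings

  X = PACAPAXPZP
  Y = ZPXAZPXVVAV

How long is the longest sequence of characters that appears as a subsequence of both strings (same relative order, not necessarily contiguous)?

Pick P at X[1]=Y[2], A at X[2]=Y[4], P at X[5]=Y[6], A at X[6]=Y[10]; all 4 characters appear in both, in order. Since dp[10][11] = 4, nothing longer is possible.

4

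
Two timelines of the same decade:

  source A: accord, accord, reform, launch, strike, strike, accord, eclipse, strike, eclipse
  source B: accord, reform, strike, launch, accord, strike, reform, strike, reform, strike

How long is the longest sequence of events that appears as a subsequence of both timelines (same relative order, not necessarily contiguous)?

6

One common subsequence of length 6: accord (source A #2, source B #1), reform (source A #3, source B #2), launch (source A #4, source B #4), strike (source A #5, source B #6), strike (source A #6, source B #8), strike (source A #9, source B #10). Since dp[10][10] = 6, nothing longer is possible.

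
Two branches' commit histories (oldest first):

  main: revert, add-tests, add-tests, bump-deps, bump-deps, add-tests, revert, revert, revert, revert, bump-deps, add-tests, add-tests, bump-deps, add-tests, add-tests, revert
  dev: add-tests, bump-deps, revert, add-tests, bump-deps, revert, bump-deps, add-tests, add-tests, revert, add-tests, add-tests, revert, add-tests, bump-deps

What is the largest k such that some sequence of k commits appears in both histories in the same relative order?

One common subsequence of length 10: revert (main #1, dev #3); then add-tests (main #3, dev #4); then bump-deps (main #5, dev #5); then revert (main #10, dev #6); then bump-deps (main #11, dev #7); then add-tests (main #12, dev #8); then add-tests (main #13, dev #9); then add-tests (main #15, dev #11); then add-tests (main #16, dev #12); then revert (main #17, dev #13), and the DP table's final entry dp[17][15] is also 10, so no common subsequence is longer.

10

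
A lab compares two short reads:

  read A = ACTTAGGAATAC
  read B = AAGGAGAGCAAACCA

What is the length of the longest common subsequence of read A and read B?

8

One common subsequence of length 8: A (read A #1, read B #2); then A (read A #5, read B #5); then G (read A #6, read B #6); then G (read A #7, read B #8); then A (read A #8, read B #10); then A (read A #9, read B #11); then A (read A #11, read B #12); then C (read A #12, read B #14). The LCS DP gives dp[12][15] = 8, so this is optimal.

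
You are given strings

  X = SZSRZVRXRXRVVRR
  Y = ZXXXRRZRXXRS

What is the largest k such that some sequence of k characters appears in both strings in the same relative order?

Match Z [2,1] → R [4,6] → Z [5,7] → R [7,8] → X [8,9] → X [10,10] → R [11,11] — 7 characters in the same relative order in both. dp[15][12] = 7 confirms this is the maximum.

7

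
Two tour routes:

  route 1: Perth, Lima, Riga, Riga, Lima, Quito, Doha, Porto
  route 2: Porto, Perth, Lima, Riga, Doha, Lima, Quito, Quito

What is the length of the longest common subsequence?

One common subsequence of length 5: Perth at route 1[1]=route 2[2], Lima at route 1[2]=route 2[3], Riga at route 1[3]=route 2[4], Lima at route 1[5]=route 2[6], Quito at route 1[6]=route 2[8]. Since dp[8][8] = 5, nothing longer is possible.

5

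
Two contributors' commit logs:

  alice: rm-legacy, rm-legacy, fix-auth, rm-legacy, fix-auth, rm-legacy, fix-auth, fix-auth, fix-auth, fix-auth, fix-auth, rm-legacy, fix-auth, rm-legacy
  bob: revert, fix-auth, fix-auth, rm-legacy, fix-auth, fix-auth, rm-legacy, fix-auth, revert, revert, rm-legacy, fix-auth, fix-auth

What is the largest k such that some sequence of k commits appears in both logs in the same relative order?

One common subsequence of length 8: fix-auth at alice[3]=bob[2], then fix-auth at alice[5]=bob[3], then rm-legacy at alice[6]=bob[4], then fix-auth at alice[7]=bob[5], then fix-auth at alice[8]=bob[6], then fix-auth at alice[9]=bob[8], then fix-auth at alice[11]=bob[12], then fix-auth at alice[13]=bob[13], and the DP table's final entry dp[14][13] is also 8, so no common subsequence is longer.

8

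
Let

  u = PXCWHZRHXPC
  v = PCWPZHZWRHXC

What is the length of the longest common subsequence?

9

Taking P (u #1, v #1); then C (u #3, v #2); then W (u #4, v #3); then H (u #5, v #6); then Z (u #6, v #7); then R (u #7, v #9); then H (u #8, v #10); then X (u #9, v #11); then C (u #11, v #12) gives a common subsequence of length 9. The LCS DP gives dp[11][12] = 9, so this is optimal.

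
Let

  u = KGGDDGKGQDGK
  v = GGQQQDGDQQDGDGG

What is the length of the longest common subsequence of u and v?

Taking G at u[2]=v[2]; then G at u[3]=v[7]; then D at u[4]=v[8]; then D at u[5]=v[11]; then G at u[6]=v[12]; then G at u[8]=v[14]; then G at u[11]=v[15] gives a common subsequence of length 7. Since dp[12][15] = 7, nothing longer is possible.

7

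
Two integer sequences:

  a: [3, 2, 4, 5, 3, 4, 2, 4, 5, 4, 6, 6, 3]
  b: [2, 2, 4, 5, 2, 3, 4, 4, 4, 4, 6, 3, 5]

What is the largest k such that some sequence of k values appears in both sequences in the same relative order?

Pick 2 (a #2, b #2) → 4 (a #3, b #3) → 5 (a #4, b #4) → 3 (a #5, b #6) → 4 (a #6, b #8) → 4 (a #8, b #9) → 4 (a #10, b #10) → 6 (a #12, b #11) → 3 (a #13, b #12); all 9 values appear in both, in order, and the DP table's final entry dp[13][13] is also 9, so no common subsequence is longer.

9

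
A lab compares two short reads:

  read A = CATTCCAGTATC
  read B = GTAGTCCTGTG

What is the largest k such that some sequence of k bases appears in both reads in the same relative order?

Pick A (read A #2, read B #3), T (read A #4, read B #5), C (read A #5, read B #6), C (read A #6, read B #7), G (read A #8, read B #9), T (read A #9, read B #10); all 6 bases appear in both, in order. Since dp[12][11] = 6, nothing longer is possible.

6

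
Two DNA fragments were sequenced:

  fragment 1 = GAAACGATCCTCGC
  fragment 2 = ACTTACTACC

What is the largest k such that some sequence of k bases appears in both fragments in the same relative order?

Let dp[i][j] be the LCS length of the first i bases of fragment 1 and the first j bases of fragment 2. dp[i][j] = dp[i-1][j-1]+1 when the i-th and j-th bases match, else max(dp[i-1][j], dp[i][j-1]).
    ·  A  C  T  T  A  C  T  A  C  C
 ·  0  0  0  0  0  0  0  0  0  0  0
 G  0  0  0  0  0  0  0  0  0  0  0
 A  0  1  1  1  1  1  1  1  1  1  1
 A  0  1  1  1  1  2  2  2  2  2  2
 A  0  1  1  1  1  2  2  2  3  3  3
 C  0  1  2  2  2  2  3  3  3  4  4
 G  0  1  2  2  2  2  3  3  3  4  4
 A  0  1  2  2  2  3  3  3  4  4  4
 T  0  1  2  3  3  3  3  4  4  4  4
 C  0  1  2  3  3  3  4  4  4  5  5
 C  0  1  2  3  3  3  4  4  4  5  6
 T  0  1  2  3  4  4  4  5  5  5  6
 C  0  1  2  3  4  4  5  5  5  6  6
 G  0  1  2  3  4  4  5  5  5  6  6
 C  0  1  2  3  4  4  5  5  5  6  7
dp[14][10] = 7. One LCS (by backtracking along matches): ACACTCC.

7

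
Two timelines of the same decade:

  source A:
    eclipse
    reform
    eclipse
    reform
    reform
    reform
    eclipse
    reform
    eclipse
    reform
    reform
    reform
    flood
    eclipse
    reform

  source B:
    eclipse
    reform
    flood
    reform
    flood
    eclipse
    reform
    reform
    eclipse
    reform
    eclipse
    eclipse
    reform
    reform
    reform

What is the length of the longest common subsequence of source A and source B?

Match eclipse at source A[1]=source B[1], then reform at source A[2]=source B[4], then eclipse at source A[3]=source B[6], then reform at source A[4]=source B[7], then reform at source A[5]=source B[8], then reform at source A[6]=source B[10], then eclipse at source A[7]=source B[11], then eclipse at source A[9]=source B[12], then reform at source A[11]=source B[13], then reform at source A[12]=source B[14], then reform at source A[15]=source B[15] — 11 events in the same relative order in both. dp[15][15] = 11 confirms this is the maximum.

11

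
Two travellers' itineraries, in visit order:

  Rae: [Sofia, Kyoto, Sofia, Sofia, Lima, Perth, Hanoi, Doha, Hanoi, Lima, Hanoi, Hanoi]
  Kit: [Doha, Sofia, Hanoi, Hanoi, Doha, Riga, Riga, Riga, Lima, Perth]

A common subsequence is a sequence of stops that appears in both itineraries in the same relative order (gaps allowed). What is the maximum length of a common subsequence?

4

Pick Sofia [1,2], Hanoi [7,4], Doha [8,5], Lima [10,9]; all 4 stops appear in both, in order, and the DP table's final entry dp[12][10] is also 4, so no common subsequence is longer.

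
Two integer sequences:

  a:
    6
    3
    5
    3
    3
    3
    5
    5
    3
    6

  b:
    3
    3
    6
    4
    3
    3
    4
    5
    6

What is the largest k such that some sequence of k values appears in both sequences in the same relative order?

Let dp[i][j] be the LCS length of the first i values of a and the first j values of b. dp[i][j] = dp[i-1][j-1]+1 when the i-th and j-th values match, else max(dp[i-1][j], dp[i][j-1]).
    ·  3  3  6  4  3  3  4  5  6
 ·  0  0  0  0  0  0  0  0  0  0
 6  0  0  0  1  1  1  1  1  1  1
 3  0  1  1  1  1  2  2  2  2  2
 5  0  1  1  1  1  2  2  2  3  3
 3  0  1  2  2  2  2  3  3  3  3
 3  0  1  2  2  2  3  3  3  3  3
 3  0  1  2  2  2  3  4  4  4  4
 5  0  1  2  2  2  3  4  4  5  5
 5  0  1  2  2  2  3  4  4  5  5
 3  0  1  2  2  2  3  4  4  5  5
 6  0  1  2  3  3  3  4  4  5  6
dp[10][9] = 6. One LCS (by backtracking along matches): 3, 3, 3, 3, 5, 6.

6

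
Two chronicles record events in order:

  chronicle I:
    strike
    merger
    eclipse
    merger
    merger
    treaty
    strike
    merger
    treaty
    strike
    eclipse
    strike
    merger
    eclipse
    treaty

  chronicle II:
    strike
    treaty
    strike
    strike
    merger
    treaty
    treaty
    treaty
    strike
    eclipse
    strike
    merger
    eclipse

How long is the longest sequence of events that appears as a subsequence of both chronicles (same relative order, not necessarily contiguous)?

10

Match strike [1,1], treaty [6,2], strike [7,4], merger [8,5], treaty [9,8], strike [10,9], eclipse [11,10], strike [12,11], merger [13,12], eclipse [14,13] — 10 events in the same relative order in both. The LCS DP gives dp[15][13] = 10, so this is optimal.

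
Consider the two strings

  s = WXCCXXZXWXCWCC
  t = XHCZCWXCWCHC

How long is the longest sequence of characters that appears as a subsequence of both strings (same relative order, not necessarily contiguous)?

9

Match X [2,1], C [3,3], C [4,5], W [9,6], X [10,7], C [11,8], W [12,9], C [13,10], C [14,12] — 9 characters in the same relative order in both, and the DP table's final entry dp[14][12] is also 9, so no common subsequence is longer.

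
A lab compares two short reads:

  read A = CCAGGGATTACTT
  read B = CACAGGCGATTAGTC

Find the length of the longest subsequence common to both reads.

11

Pick C [1,1], C [2,3], A [3,4], G [4,5], G [5,6], G [6,8], A [7,9], T [8,10], T [9,11], A [10,12], C [11,15]; all 11 bases appear in both, in order. Since dp[13][15] = 11, nothing longer is possible.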